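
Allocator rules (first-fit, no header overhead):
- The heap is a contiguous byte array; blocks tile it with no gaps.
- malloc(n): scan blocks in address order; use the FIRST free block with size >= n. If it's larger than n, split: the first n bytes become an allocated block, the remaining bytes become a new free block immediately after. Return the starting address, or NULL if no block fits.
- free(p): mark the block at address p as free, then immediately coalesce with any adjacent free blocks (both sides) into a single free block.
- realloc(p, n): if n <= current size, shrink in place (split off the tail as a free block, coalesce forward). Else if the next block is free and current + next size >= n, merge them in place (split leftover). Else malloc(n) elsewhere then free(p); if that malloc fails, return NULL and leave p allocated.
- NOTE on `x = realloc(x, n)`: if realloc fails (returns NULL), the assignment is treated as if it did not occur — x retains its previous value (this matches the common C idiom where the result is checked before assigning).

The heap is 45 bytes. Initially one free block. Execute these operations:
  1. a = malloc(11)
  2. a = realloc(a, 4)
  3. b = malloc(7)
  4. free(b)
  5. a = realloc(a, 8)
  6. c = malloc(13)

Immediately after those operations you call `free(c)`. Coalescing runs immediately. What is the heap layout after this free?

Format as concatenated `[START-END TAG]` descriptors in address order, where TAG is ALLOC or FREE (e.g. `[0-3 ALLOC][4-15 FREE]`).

Op 1: a = malloc(11) -> a = 0; heap: [0-10 ALLOC][11-44 FREE]
Op 2: a = realloc(a, 4) -> a = 0; heap: [0-3 ALLOC][4-44 FREE]
Op 3: b = malloc(7) -> b = 4; heap: [0-3 ALLOC][4-10 ALLOC][11-44 FREE]
Op 4: free(b) -> (freed b); heap: [0-3 ALLOC][4-44 FREE]
Op 5: a = realloc(a, 8) -> a = 0; heap: [0-7 ALLOC][8-44 FREE]
Op 6: c = malloc(13) -> c = 8; heap: [0-7 ALLOC][8-20 ALLOC][21-44 FREE]
free(c): c = 8 -> block [8-20 ALLOC]; mark free, coalesce with adjacent free neighbors -> [0-7 ALLOC][8-44 FREE]

Answer: [0-7 ALLOC][8-44 FREE]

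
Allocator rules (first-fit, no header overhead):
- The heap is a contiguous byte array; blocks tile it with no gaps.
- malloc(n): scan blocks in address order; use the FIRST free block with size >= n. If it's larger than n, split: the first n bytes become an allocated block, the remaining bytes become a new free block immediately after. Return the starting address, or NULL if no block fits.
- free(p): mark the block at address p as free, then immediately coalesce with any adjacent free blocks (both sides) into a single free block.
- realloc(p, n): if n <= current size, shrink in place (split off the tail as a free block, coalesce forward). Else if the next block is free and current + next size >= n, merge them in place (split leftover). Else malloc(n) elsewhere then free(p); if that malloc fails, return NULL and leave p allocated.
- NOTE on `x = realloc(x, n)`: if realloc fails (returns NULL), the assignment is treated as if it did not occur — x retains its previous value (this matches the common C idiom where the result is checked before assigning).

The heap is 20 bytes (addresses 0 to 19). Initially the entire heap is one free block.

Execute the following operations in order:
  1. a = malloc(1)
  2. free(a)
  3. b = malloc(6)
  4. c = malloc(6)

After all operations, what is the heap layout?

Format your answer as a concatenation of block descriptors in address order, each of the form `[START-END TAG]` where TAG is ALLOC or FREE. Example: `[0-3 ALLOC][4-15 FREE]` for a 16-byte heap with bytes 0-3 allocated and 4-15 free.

Op 1: a = malloc(1) -> a = 0; heap: [0-0 ALLOC][1-19 FREE]
Op 2: free(a) -> (freed a); heap: [0-19 FREE]
Op 3: b = malloc(6) -> b = 0; heap: [0-5 ALLOC][6-19 FREE]
Op 4: c = malloc(6) -> c = 6; heap: [0-5 ALLOC][6-11 ALLOC][12-19 FREE]

Answer: [0-5 ALLOC][6-11 ALLOC][12-19 FREE]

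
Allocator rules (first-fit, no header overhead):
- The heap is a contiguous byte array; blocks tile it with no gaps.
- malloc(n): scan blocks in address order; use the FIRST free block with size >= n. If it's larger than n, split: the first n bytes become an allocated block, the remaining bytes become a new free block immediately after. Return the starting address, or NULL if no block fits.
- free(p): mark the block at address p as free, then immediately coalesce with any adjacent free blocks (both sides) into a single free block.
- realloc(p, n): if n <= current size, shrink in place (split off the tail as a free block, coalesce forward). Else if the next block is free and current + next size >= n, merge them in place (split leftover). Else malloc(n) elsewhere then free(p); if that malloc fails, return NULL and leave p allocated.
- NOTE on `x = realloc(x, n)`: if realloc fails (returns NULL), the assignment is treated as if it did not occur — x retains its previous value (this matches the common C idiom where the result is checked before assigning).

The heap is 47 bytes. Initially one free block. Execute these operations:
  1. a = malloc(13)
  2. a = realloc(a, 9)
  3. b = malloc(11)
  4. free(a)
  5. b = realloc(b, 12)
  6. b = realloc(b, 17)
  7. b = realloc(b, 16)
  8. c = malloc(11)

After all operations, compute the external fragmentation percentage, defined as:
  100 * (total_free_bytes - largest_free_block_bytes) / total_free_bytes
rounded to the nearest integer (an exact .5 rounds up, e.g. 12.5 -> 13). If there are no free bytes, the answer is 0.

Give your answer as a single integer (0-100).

Answer: 45

Derivation:
Op 1: a = malloc(13) -> a = 0; heap: [0-12 ALLOC][13-46 FREE]
Op 2: a = realloc(a, 9) -> a = 0; heap: [0-8 ALLOC][9-46 FREE]
Op 3: b = malloc(11) -> b = 9; heap: [0-8 ALLOC][9-19 ALLOC][20-46 FREE]
Op 4: free(a) -> (freed a); heap: [0-8 FREE][9-19 ALLOC][20-46 FREE]
Op 5: b = realloc(b, 12) -> b = 9; heap: [0-8 FREE][9-20 ALLOC][21-46 FREE]
Op 6: b = realloc(b, 17) -> b = 9; heap: [0-8 FREE][9-25 ALLOC][26-46 FREE]
Op 7: b = realloc(b, 16) -> b = 9; heap: [0-8 FREE][9-24 ALLOC][25-46 FREE]
Op 8: c = malloc(11) -> c = 25; heap: [0-8 FREE][9-24 ALLOC][25-35 ALLOC][36-46 FREE]
Free blocks: [9 11] total_free=20 largest=11 -> 100*(20-11)/20 = 900/20 = 45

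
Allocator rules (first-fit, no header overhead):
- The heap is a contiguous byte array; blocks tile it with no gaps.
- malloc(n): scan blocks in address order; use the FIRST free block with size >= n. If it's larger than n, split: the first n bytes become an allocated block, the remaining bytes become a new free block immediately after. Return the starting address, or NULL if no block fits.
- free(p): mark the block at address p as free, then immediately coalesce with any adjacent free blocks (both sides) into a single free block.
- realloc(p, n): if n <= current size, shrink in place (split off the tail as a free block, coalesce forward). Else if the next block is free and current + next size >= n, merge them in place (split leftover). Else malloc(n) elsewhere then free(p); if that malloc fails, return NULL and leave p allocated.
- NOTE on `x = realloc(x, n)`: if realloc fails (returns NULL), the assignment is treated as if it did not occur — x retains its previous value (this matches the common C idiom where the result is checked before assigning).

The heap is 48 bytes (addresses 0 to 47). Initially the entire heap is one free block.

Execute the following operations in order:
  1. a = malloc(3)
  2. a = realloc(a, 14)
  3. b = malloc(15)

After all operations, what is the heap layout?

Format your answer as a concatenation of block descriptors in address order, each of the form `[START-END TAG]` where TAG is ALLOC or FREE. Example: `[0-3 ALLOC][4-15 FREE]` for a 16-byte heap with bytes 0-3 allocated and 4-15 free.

Op 1: a = malloc(3) -> a = 0; heap: [0-2 ALLOC][3-47 FREE]
Op 2: a = realloc(a, 14) -> a = 0; heap: [0-13 ALLOC][14-47 FREE]
Op 3: b = malloc(15) -> b = 14; heap: [0-13 ALLOC][14-28 ALLOC][29-47 FREE]

Answer: [0-13 ALLOC][14-28 ALLOC][29-47 FREE]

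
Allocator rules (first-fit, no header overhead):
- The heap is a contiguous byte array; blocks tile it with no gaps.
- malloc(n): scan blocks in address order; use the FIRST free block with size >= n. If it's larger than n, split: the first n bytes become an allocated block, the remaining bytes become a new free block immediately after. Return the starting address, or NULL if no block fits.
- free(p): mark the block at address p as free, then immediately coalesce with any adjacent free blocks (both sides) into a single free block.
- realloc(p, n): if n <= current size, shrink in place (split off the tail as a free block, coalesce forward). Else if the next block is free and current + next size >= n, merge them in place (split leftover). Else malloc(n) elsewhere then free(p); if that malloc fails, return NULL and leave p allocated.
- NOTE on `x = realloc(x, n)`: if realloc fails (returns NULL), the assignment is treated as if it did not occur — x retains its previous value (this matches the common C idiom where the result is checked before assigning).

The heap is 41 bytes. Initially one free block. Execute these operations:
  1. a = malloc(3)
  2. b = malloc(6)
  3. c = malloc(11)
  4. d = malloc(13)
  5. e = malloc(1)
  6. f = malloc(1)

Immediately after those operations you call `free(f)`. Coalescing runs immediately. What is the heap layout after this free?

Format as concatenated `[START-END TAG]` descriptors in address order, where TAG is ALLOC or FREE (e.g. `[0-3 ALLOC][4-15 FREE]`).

Op 1: a = malloc(3) -> a = 0; heap: [0-2 ALLOC][3-40 FREE]
Op 2: b = malloc(6) -> b = 3; heap: [0-2 ALLOC][3-8 ALLOC][9-40 FREE]
Op 3: c = malloc(11) -> c = 9; heap: [0-2 ALLOC][3-8 ALLOC][9-19 ALLOC][20-40 FREE]
Op 4: d = malloc(13) -> d = 20; heap: [0-2 ALLOC][3-8 ALLOC][9-19 ALLOC][20-32 ALLOC][33-40 FREE]
Op 5: e = malloc(1) -> e = 33; heap: [0-2 ALLOC][3-8 ALLOC][9-19 ALLOC][20-32 ALLOC][33-33 ALLOC][34-40 FREE]
Op 6: f = malloc(1) -> f = 34; heap: [0-2 ALLOC][3-8 ALLOC][9-19 ALLOC][20-32 ALLOC][33-33 ALLOC][34-34 ALLOC][35-40 FREE]
free(f): f = 34 -> block [34-34 ALLOC]; mark free, coalesce with adjacent free neighbors -> [0-2 ALLOC][3-8 ALLOC][9-19 ALLOC][20-32 ALLOC][33-33 ALLOC][34-40 FREE]

Answer: [0-2 ALLOC][3-8 ALLOC][9-19 ALLOC][20-32 ALLOC][33-33 ALLOC][34-40 FREE]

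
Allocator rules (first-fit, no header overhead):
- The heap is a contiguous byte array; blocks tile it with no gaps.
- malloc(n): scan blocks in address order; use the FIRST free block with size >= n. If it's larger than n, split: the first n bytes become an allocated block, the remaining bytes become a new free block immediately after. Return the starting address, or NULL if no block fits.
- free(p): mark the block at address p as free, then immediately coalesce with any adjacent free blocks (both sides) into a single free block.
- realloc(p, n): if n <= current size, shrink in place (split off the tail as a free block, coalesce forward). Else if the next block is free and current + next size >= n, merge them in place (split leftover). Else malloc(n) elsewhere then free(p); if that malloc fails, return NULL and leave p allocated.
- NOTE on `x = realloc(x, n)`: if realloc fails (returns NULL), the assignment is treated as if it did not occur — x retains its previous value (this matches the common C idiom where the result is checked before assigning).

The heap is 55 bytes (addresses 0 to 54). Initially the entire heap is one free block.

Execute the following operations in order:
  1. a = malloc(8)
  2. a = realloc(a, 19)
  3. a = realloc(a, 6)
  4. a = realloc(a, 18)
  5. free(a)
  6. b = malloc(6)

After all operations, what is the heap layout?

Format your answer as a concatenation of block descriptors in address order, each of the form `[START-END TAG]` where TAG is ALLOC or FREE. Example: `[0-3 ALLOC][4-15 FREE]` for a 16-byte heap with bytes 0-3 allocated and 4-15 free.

Answer: [0-5 ALLOC][6-54 FREE]

Derivation:
Op 1: a = malloc(8) -> a = 0; heap: [0-7 ALLOC][8-54 FREE]
Op 2: a = realloc(a, 19) -> a = 0; heap: [0-18 ALLOC][19-54 FREE]
Op 3: a = realloc(a, 6) -> a = 0; heap: [0-5 ALLOC][6-54 FREE]
Op 4: a = realloc(a, 18) -> a = 0; heap: [0-17 ALLOC][18-54 FREE]
Op 5: free(a) -> (freed a); heap: [0-54 FREE]
Op 6: b = malloc(6) -> b = 0; heap: [0-5 ALLOC][6-54 FREE]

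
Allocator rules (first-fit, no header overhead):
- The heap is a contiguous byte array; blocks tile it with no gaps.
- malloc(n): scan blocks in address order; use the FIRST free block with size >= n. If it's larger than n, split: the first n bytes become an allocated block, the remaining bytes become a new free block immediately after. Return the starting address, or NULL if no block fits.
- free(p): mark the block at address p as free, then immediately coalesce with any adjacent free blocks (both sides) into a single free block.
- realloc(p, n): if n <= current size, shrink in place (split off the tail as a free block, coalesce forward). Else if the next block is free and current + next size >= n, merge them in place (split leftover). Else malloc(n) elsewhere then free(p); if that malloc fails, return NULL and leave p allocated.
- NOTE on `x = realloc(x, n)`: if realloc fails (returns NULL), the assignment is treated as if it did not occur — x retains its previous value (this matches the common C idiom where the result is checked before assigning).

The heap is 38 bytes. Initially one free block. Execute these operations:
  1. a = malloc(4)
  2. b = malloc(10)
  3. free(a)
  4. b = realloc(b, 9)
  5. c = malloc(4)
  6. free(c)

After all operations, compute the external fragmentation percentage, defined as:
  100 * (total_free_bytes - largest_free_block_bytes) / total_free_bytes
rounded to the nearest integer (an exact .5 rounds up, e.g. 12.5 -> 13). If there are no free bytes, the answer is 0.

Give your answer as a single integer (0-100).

Answer: 14

Derivation:
Op 1: a = malloc(4) -> a = 0; heap: [0-3 ALLOC][4-37 FREE]
Op 2: b = malloc(10) -> b = 4; heap: [0-3 ALLOC][4-13 ALLOC][14-37 FREE]
Op 3: free(a) -> (freed a); heap: [0-3 FREE][4-13 ALLOC][14-37 FREE]
Op 4: b = realloc(b, 9) -> b = 4; heap: [0-3 FREE][4-12 ALLOC][13-37 FREE]
Op 5: c = malloc(4) -> c = 0; heap: [0-3 ALLOC][4-12 ALLOC][13-37 FREE]
Op 6: free(c) -> (freed c); heap: [0-3 FREE][4-12 ALLOC][13-37 FREE]
Free blocks: [4 25] total_free=29 largest=25 -> 100*(29-25)/29 = 400/29 ≈ 13.793 -> rounds to 14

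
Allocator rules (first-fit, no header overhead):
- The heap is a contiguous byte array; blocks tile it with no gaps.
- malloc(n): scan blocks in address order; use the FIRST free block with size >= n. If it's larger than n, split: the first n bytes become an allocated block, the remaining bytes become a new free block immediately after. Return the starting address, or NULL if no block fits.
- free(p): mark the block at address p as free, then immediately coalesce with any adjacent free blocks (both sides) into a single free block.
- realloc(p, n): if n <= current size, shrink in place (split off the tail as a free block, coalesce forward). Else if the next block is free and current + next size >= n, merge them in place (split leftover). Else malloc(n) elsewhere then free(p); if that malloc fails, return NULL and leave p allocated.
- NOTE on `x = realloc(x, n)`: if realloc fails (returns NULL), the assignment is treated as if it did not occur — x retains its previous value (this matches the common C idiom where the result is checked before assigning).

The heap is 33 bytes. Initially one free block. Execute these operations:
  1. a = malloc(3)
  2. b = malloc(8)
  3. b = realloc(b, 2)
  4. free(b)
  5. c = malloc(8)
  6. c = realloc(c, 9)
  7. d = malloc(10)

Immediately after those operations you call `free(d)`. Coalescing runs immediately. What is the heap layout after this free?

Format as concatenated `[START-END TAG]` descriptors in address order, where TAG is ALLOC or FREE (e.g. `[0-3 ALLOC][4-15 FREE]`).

Answer: [0-2 ALLOC][3-11 ALLOC][12-32 FREE]

Derivation:
Op 1: a = malloc(3) -> a = 0; heap: [0-2 ALLOC][3-32 FREE]
Op 2: b = malloc(8) -> b = 3; heap: [0-2 ALLOC][3-10 ALLOC][11-32 FREE]
Op 3: b = realloc(b, 2) -> b = 3; heap: [0-2 ALLOC][3-4 ALLOC][5-32 FREE]
Op 4: free(b) -> (freed b); heap: [0-2 ALLOC][3-32 FREE]
Op 5: c = malloc(8) -> c = 3; heap: [0-2 ALLOC][3-10 ALLOC][11-32 FREE]
Op 6: c = realloc(c, 9) -> c = 3; heap: [0-2 ALLOC][3-11 ALLOC][12-32 FREE]
Op 7: d = malloc(10) -> d = 12; heap: [0-2 ALLOC][3-11 ALLOC][12-21 ALLOC][22-32 FREE]
free(d): d = 12 -> block [12-21 ALLOC]; mark free, coalesce with adjacent free neighbors -> [0-2 ALLOC][3-11 ALLOC][12-32 FREE]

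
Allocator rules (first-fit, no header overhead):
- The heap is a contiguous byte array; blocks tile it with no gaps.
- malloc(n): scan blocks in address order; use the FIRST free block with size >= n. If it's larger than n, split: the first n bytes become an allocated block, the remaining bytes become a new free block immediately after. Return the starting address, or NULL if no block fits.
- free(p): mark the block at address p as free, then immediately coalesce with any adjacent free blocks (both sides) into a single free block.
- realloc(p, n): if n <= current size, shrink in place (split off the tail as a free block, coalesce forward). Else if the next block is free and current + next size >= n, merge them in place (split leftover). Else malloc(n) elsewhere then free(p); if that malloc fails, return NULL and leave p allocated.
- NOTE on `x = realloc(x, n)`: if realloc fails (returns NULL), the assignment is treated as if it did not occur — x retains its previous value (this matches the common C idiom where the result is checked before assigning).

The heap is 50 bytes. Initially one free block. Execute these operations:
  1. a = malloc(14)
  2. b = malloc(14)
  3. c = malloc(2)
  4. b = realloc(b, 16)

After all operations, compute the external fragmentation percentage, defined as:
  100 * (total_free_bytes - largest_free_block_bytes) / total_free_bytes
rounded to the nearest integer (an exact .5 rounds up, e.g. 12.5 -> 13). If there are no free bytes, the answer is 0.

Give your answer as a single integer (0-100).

Op 1: a = malloc(14) -> a = 0; heap: [0-13 ALLOC][14-49 FREE]
Op 2: b = malloc(14) -> b = 14; heap: [0-13 ALLOC][14-27 ALLOC][28-49 FREE]
Op 3: c = malloc(2) -> c = 28; heap: [0-13 ALLOC][14-27 ALLOC][28-29 ALLOC][30-49 FREE]
Op 4: b = realloc(b, 16) -> b = 30; heap: [0-13 ALLOC][14-27 FREE][28-29 ALLOC][30-45 ALLOC][46-49 FREE]
Free blocks: [14 4] total_free=18 largest=14 -> 100*(18-14)/18 = 400/18 ≈ 22.222 -> rounds to 22

Answer: 22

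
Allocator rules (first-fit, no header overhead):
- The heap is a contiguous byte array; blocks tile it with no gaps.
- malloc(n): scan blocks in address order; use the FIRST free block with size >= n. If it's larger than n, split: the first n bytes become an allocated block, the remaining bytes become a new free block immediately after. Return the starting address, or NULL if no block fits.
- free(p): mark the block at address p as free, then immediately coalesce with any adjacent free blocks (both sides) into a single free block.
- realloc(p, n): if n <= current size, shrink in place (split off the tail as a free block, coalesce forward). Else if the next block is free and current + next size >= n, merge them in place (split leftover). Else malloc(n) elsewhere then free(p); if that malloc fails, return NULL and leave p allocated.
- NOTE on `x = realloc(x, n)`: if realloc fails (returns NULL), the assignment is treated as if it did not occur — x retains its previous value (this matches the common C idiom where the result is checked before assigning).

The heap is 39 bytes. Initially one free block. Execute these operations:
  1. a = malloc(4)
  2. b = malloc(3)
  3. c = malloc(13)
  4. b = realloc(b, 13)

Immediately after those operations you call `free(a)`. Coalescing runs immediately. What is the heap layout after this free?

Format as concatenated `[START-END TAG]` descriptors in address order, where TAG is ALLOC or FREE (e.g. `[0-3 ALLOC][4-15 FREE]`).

Op 1: a = malloc(4) -> a = 0; heap: [0-3 ALLOC][4-38 FREE]
Op 2: b = malloc(3) -> b = 4; heap: [0-3 ALLOC][4-6 ALLOC][7-38 FREE]
Op 3: c = malloc(13) -> c = 7; heap: [0-3 ALLOC][4-6 ALLOC][7-19 ALLOC][20-38 FREE]
Op 4: b = realloc(b, 13) -> b = 20; heap: [0-3 ALLOC][4-6 FREE][7-19 ALLOC][20-32 ALLOC][33-38 FREE]
free(a): a = 0 -> block [0-3 ALLOC]; mark free, coalesce with adjacent free neighbors -> [0-6 FREE][7-19 ALLOC][20-32 ALLOC][33-38 FREE]

Answer: [0-6 FREE][7-19 ALLOC][20-32 ALLOC][33-38 FREE]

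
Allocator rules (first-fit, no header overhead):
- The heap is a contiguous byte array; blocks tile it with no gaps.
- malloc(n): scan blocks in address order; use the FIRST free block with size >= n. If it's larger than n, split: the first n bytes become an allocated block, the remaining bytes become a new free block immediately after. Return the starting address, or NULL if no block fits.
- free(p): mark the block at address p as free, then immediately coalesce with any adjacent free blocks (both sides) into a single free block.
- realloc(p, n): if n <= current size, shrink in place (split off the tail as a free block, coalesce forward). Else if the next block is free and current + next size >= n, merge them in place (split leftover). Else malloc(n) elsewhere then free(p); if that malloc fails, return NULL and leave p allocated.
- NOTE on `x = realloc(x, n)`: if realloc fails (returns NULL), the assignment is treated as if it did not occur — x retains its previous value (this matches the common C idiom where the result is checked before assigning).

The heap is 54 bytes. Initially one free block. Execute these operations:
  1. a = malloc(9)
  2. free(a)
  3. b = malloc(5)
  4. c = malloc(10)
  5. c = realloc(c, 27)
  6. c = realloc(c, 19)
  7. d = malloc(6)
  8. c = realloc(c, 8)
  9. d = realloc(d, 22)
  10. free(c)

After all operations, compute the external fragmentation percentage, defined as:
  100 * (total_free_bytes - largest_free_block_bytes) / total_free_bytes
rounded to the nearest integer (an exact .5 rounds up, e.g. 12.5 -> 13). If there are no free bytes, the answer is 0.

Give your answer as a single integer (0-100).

Answer: 30

Derivation:
Op 1: a = malloc(9) -> a = 0; heap: [0-8 ALLOC][9-53 FREE]
Op 2: free(a) -> (freed a); heap: [0-53 FREE]
Op 3: b = malloc(5) -> b = 0; heap: [0-4 ALLOC][5-53 FREE]
Op 4: c = malloc(10) -> c = 5; heap: [0-4 ALLOC][5-14 ALLOC][15-53 FREE]
Op 5: c = realloc(c, 27) -> c = 5; heap: [0-4 ALLOC][5-31 ALLOC][32-53 FREE]
Op 6: c = realloc(c, 19) -> c = 5; heap: [0-4 ALLOC][5-23 ALLOC][24-53 FREE]
Op 7: d = malloc(6) -> d = 24; heap: [0-4 ALLOC][5-23 ALLOC][24-29 ALLOC][30-53 FREE]
Op 8: c = realloc(c, 8) -> c = 5; heap: [0-4 ALLOC][5-12 ALLOC][13-23 FREE][24-29 ALLOC][30-53 FREE]
Op 9: d = realloc(d, 22) -> d = 24; heap: [0-4 ALLOC][5-12 ALLOC][13-23 FREE][24-45 ALLOC][46-53 FREE]
Op 10: free(c) -> (freed c); heap: [0-4 ALLOC][5-23 FREE][24-45 ALLOC][46-53 FREE]
Free blocks: [19 8] total_free=27 largest=19 -> 100*(27-19)/27 = 800/27 ≈ 29.630 -> rounds to 30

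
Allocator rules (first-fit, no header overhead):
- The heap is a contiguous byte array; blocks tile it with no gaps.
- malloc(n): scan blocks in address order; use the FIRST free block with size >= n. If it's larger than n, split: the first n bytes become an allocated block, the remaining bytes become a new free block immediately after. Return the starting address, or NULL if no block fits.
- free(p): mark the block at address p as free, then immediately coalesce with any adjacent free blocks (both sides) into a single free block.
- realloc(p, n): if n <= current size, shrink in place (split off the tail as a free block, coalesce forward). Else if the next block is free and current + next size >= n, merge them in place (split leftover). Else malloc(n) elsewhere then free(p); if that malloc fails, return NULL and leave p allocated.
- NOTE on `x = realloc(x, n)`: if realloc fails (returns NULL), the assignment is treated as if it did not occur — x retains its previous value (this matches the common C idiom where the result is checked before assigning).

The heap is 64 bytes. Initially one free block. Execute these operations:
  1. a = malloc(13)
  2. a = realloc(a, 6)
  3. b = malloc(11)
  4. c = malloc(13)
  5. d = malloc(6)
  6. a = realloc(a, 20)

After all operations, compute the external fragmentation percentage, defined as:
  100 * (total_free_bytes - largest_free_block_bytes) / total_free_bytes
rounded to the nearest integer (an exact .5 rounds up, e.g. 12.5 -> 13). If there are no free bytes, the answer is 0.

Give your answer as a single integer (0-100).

Answer: 43

Derivation:
Op 1: a = malloc(13) -> a = 0; heap: [0-12 ALLOC][13-63 FREE]
Op 2: a = realloc(a, 6) -> a = 0; heap: [0-5 ALLOC][6-63 FREE]
Op 3: b = malloc(11) -> b = 6; heap: [0-5 ALLOC][6-16 ALLOC][17-63 FREE]
Op 4: c = malloc(13) -> c = 17; heap: [0-5 ALLOC][6-16 ALLOC][17-29 ALLOC][30-63 FREE]
Op 5: d = malloc(6) -> d = 30; heap: [0-5 ALLOC][6-16 ALLOC][17-29 ALLOC][30-35 ALLOC][36-63 FREE]
Op 6: a = realloc(a, 20) -> a = 36; heap: [0-5 FREE][6-16 ALLOC][17-29 ALLOC][30-35 ALLOC][36-55 ALLOC][56-63 FREE]
Free blocks: [6 8] total_free=14 largest=8 -> 100*(14-8)/14 = 600/14 ≈ 42.857 -> rounds to 43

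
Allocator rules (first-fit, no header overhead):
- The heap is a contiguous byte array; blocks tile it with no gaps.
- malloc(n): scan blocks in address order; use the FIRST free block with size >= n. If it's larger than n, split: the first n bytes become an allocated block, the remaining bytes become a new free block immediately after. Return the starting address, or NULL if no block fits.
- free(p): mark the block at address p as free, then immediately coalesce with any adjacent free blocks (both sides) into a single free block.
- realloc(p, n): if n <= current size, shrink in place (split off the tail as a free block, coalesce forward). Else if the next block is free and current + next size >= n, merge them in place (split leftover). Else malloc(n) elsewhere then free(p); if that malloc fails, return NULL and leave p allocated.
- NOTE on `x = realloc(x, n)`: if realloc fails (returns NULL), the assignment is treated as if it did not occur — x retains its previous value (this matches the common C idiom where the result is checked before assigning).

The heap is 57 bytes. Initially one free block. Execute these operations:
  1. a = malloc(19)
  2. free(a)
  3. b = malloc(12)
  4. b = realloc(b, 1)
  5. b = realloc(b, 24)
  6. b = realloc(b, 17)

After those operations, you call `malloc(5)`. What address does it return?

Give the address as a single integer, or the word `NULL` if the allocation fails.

Op 1: a = malloc(19) -> a = 0; heap: [0-18 ALLOC][19-56 FREE]
Op 2: free(a) -> (freed a); heap: [0-56 FREE]
Op 3: b = malloc(12) -> b = 0; heap: [0-11 ALLOC][12-56 FREE]
Op 4: b = realloc(b, 1) -> b = 0; heap: [0-0 ALLOC][1-56 FREE]
Op 5: b = realloc(b, 24) -> b = 0; heap: [0-23 ALLOC][24-56 FREE]
Op 6: b = realloc(b, 17) -> b = 0; heap: [0-16 ALLOC][17-56 FREE]
malloc(5): first-fit scan over [0-16 ALLOC][17-56 FREE] -> 17

Answer: 17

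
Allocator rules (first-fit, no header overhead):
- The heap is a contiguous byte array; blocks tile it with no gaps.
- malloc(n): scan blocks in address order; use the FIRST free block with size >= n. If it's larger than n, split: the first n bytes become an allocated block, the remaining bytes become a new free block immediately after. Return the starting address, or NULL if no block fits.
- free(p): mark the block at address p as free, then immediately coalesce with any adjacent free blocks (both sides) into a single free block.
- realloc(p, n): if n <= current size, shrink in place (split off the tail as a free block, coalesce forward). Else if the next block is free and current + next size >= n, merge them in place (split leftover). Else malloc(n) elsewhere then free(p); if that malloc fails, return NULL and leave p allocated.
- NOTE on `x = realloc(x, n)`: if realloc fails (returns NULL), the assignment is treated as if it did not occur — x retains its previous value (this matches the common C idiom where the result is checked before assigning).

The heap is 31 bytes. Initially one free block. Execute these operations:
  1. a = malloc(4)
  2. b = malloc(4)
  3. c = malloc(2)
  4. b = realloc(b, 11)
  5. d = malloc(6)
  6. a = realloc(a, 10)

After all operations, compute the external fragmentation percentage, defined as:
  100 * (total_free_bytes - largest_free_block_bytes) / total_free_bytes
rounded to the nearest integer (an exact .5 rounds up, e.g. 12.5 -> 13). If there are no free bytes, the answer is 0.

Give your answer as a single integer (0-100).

Op 1: a = malloc(4) -> a = 0; heap: [0-3 ALLOC][4-30 FREE]
Op 2: b = malloc(4) -> b = 4; heap: [0-3 ALLOC][4-7 ALLOC][8-30 FREE]
Op 3: c = malloc(2) -> c = 8; heap: [0-3 ALLOC][4-7 ALLOC][8-9 ALLOC][10-30 FREE]
Op 4: b = realloc(b, 11) -> b = 10; heap: [0-3 ALLOC][4-7 FREE][8-9 ALLOC][10-20 ALLOC][21-30 FREE]
Op 5: d = malloc(6) -> d = 21; heap: [0-3 ALLOC][4-7 FREE][8-9 ALLOC][10-20 ALLOC][21-26 ALLOC][27-30 FREE]
Op 6: a = realloc(a, 10) -> NULL (a unchanged); heap: [0-3 ALLOC][4-7 FREE][8-9 ALLOC][10-20 ALLOC][21-26 ALLOC][27-30 FREE]
Free blocks: [4 4] total_free=8 largest=4 -> 100*(8-4)/8 = 400/8 = 50

Answer: 50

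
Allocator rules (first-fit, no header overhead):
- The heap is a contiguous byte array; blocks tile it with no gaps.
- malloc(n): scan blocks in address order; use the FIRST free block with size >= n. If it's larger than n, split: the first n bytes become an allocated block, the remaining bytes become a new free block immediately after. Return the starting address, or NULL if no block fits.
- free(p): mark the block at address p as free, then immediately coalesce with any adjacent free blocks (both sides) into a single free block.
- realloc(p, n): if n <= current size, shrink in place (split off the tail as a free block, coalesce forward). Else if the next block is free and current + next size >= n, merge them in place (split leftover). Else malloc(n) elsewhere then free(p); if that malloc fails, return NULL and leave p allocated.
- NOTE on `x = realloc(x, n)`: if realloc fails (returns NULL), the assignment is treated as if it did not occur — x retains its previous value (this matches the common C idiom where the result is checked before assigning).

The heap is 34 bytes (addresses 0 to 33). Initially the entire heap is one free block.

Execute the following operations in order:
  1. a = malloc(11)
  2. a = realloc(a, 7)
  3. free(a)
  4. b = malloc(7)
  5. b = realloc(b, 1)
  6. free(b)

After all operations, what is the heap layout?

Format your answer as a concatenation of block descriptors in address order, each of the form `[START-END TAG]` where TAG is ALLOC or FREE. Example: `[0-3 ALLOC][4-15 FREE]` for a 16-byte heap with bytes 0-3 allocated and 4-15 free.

Answer: [0-33 FREE]

Derivation:
Op 1: a = malloc(11) -> a = 0; heap: [0-10 ALLOC][11-33 FREE]
Op 2: a = realloc(a, 7) -> a = 0; heap: [0-6 ALLOC][7-33 FREE]
Op 3: free(a) -> (freed a); heap: [0-33 FREE]
Op 4: b = malloc(7) -> b = 0; heap: [0-6 ALLOC][7-33 FREE]
Op 5: b = realloc(b, 1) -> b = 0; heap: [0-0 ALLOC][1-33 FREE]
Op 6: free(b) -> (freed b); heap: [0-33 FREE]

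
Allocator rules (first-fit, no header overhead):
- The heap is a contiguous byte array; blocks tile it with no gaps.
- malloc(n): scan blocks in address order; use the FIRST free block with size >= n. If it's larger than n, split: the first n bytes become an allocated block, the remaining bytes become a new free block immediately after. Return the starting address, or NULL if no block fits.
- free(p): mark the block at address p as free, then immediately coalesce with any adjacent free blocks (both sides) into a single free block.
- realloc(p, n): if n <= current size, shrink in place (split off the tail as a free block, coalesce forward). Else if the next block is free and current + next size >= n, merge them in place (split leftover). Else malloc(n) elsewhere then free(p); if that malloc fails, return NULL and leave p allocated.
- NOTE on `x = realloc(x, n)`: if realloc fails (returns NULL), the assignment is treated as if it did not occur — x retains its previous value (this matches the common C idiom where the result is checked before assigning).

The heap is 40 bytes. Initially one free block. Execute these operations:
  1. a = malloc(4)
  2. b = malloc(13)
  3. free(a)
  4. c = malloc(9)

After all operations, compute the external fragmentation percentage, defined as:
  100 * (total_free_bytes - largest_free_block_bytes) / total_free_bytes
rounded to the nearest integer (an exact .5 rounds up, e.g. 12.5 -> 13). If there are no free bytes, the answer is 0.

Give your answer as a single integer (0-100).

Answer: 22

Derivation:
Op 1: a = malloc(4) -> a = 0; heap: [0-3 ALLOC][4-39 FREE]
Op 2: b = malloc(13) -> b = 4; heap: [0-3 ALLOC][4-16 ALLOC][17-39 FREE]
Op 3: free(a) -> (freed a); heap: [0-3 FREE][4-16 ALLOC][17-39 FREE]
Op 4: c = malloc(9) -> c = 17; heap: [0-3 FREE][4-16 ALLOC][17-25 ALLOC][26-39 FREE]
Free blocks: [4 14] total_free=18 largest=14 -> 100*(18-14)/18 = 400/18 ≈ 22.222 -> rounds to 22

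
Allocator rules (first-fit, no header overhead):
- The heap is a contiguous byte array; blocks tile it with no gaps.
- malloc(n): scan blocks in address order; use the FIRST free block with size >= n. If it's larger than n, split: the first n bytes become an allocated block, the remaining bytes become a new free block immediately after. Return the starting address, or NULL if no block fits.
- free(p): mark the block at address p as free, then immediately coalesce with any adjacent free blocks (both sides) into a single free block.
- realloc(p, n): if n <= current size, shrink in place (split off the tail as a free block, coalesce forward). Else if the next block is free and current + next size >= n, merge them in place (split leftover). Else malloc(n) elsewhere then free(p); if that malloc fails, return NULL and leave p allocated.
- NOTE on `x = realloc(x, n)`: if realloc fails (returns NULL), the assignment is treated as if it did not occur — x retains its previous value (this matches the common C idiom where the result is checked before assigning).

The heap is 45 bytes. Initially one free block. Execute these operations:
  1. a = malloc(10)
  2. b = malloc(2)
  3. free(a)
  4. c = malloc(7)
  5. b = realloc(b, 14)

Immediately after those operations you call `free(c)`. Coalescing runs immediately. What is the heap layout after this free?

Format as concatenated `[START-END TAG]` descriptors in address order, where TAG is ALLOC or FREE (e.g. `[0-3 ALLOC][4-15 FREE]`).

Answer: [0-9 FREE][10-23 ALLOC][24-44 FREE]

Derivation:
Op 1: a = malloc(10) -> a = 0; heap: [0-9 ALLOC][10-44 FREE]
Op 2: b = malloc(2) -> b = 10; heap: [0-9 ALLOC][10-11 ALLOC][12-44 FREE]
Op 3: free(a) -> (freed a); heap: [0-9 FREE][10-11 ALLOC][12-44 FREE]
Op 4: c = malloc(7) -> c = 0; heap: [0-6 ALLOC][7-9 FREE][10-11 ALLOC][12-44 FREE]
Op 5: b = realloc(b, 14) -> b = 10; heap: [0-6 ALLOC][7-9 FREE][10-23 ALLOC][24-44 FREE]
free(c): c = 0 -> block [0-6 ALLOC]; mark free, coalesce with adjacent free neighbors -> [0-9 FREE][10-23 ALLOC][24-44 FREE]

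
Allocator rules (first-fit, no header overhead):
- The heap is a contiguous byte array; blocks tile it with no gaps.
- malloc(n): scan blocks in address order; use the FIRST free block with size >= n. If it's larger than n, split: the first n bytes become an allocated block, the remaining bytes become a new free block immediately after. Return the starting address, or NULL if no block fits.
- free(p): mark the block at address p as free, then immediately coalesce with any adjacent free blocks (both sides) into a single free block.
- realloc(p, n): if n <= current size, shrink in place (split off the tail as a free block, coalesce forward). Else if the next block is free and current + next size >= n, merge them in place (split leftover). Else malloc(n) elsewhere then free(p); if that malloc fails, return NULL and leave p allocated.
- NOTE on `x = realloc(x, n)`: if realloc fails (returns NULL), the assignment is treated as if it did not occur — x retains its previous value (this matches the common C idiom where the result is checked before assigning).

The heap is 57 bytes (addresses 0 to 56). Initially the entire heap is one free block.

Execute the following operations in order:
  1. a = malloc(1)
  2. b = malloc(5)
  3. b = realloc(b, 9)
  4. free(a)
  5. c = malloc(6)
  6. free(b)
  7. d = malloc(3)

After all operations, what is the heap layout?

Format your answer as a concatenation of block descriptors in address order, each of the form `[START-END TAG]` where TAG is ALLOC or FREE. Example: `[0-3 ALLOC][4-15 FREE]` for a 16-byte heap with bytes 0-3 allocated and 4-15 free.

Answer: [0-2 ALLOC][3-9 FREE][10-15 ALLOC][16-56 FREE]

Derivation:
Op 1: a = malloc(1) -> a = 0; heap: [0-0 ALLOC][1-56 FREE]
Op 2: b = malloc(5) -> b = 1; heap: [0-0 ALLOC][1-5 ALLOC][6-56 FREE]
Op 3: b = realloc(b, 9) -> b = 1; heap: [0-0 ALLOC][1-9 ALLOC][10-56 FREE]
Op 4: free(a) -> (freed a); heap: [0-0 FREE][1-9 ALLOC][10-56 FREE]
Op 5: c = malloc(6) -> c = 10; heap: [0-0 FREE][1-9 ALLOC][10-15 ALLOC][16-56 FREE]
Op 6: free(b) -> (freed b); heap: [0-9 FREE][10-15 ALLOC][16-56 FREE]
Op 7: d = malloc(3) -> d = 0; heap: [0-2 ALLOC][3-9 FREE][10-15 ALLOC][16-56 FREE]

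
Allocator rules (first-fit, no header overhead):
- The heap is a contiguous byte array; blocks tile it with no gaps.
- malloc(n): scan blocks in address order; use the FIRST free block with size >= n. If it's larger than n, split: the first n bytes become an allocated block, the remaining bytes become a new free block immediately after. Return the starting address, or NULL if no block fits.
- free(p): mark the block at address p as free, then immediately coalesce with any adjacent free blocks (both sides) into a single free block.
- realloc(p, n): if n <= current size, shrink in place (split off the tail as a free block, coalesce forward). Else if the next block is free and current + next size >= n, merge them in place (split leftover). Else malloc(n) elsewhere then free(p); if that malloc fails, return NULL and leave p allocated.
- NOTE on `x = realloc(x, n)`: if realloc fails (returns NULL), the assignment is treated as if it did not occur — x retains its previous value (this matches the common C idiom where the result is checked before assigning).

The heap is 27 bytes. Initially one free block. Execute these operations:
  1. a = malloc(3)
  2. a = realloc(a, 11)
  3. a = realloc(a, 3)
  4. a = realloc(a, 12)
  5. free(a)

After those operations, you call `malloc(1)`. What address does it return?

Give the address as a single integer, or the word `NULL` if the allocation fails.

Answer: 0

Derivation:
Op 1: a = malloc(3) -> a = 0; heap: [0-2 ALLOC][3-26 FREE]
Op 2: a = realloc(a, 11) -> a = 0; heap: [0-10 ALLOC][11-26 FREE]
Op 3: a = realloc(a, 3) -> a = 0; heap: [0-2 ALLOC][3-26 FREE]
Op 4: a = realloc(a, 12) -> a = 0; heap: [0-11 ALLOC][12-26 FREE]
Op 5: free(a) -> (freed a); heap: [0-26 FREE]
malloc(1): first-fit scan over [0-26 FREE] -> 0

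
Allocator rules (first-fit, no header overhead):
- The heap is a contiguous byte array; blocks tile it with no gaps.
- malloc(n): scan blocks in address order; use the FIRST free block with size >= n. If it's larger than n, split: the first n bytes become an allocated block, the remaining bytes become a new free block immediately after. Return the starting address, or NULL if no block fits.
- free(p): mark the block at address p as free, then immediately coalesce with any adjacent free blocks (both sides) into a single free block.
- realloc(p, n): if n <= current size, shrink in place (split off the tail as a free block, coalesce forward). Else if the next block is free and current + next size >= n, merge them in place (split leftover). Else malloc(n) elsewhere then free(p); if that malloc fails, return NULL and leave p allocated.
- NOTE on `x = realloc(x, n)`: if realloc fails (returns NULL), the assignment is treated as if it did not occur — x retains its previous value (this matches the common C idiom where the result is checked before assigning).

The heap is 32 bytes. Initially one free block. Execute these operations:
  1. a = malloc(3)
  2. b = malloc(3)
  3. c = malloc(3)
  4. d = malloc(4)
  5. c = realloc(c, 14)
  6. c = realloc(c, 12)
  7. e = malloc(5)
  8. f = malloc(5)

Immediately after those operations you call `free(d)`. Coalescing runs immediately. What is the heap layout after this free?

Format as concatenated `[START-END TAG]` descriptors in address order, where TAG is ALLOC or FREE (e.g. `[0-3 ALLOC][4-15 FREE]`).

Op 1: a = malloc(3) -> a = 0; heap: [0-2 ALLOC][3-31 FREE]
Op 2: b = malloc(3) -> b = 3; heap: [0-2 ALLOC][3-5 ALLOC][6-31 FREE]
Op 3: c = malloc(3) -> c = 6; heap: [0-2 ALLOC][3-5 ALLOC][6-8 ALLOC][9-31 FREE]
Op 4: d = malloc(4) -> d = 9; heap: [0-2 ALLOC][3-5 ALLOC][6-8 ALLOC][9-12 ALLOC][13-31 FREE]
Op 5: c = realloc(c, 14) -> c = 13; heap: [0-2 ALLOC][3-5 ALLOC][6-8 FREE][9-12 ALLOC][13-26 ALLOC][27-31 FREE]
Op 6: c = realloc(c, 12) -> c = 13; heap: [0-2 ALLOC][3-5 ALLOC][6-8 FREE][9-12 ALLOC][13-24 ALLOC][25-31 FREE]
Op 7: e = malloc(5) -> e = 25; heap: [0-2 ALLOC][3-5 ALLOC][6-8 FREE][9-12 ALLOC][13-24 ALLOC][25-29 ALLOC][30-31 FREE]
Op 8: f = malloc(5) -> f = NULL; heap: [0-2 ALLOC][3-5 ALLOC][6-8 FREE][9-12 ALLOC][13-24 ALLOC][25-29 ALLOC][30-31 FREE]
free(d): d = 9 -> block [9-12 ALLOC]; mark free, coalesce with adjacent free neighbors -> [0-2 ALLOC][3-5 ALLOC][6-12 FREE][13-24 ALLOC][25-29 ALLOC][30-31 FREE]

Answer: [0-2 ALLOC][3-5 ALLOC][6-12 FREE][13-24 ALLOC][25-29 ALLOC][30-31 FREE]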